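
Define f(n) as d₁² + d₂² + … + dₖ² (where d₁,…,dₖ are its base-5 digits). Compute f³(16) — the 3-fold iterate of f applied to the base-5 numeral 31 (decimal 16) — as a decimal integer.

16 = (3,1)_5 → 3² + 1² = 9 + 1 = 10
10 = (2,0)_5 → 2² + 0² = 4 + 0 = 4
4 = (4)_5 → 4² = 16

16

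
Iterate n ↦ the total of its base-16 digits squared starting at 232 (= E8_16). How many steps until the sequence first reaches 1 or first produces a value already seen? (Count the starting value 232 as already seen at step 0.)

232 = (14,8)_16 → 14² + 8² = 260
260 = (1,0,4)_16 → 1² + 0² + 4² = 17
17 = (1,1)_16 → 1² + 1² = 2
2 = (2)_16 → 2² = 4
4 = (4)_16 → 4² = 16
16 = (1,0)_16 → 1² + 0² = 1  — reached 1.
That took 6 steps.

6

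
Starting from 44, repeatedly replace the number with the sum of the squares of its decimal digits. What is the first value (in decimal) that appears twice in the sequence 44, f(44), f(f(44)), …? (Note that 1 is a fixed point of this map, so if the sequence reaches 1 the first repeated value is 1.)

1

44 → 4² + 4² = 16 + 16 = 32
32 → 3² + 2² = 9 + 4 = 13
13 → 1² + 3² = 1 + 9 = 10
10 → 1² + 0² = 1 + 0 = 1  — reached the fixed point 1.
1 → 1, so 1 is the first repeated value.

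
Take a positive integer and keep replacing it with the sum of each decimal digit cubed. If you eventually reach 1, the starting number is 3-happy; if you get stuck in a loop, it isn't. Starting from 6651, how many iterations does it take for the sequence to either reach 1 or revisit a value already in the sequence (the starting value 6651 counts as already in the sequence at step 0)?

6651 → 558
558 → 762
762 → 567
567 → 684
684 → 792
792 → 1080
1080 → 513
513 → 153
153 → 153  — 153 repeats.
That took 9 steps.

9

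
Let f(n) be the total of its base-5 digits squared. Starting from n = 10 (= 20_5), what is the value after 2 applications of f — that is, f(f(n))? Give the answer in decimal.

10 = (2,0)_5 → 2² + 0² = 4 + 0 = 4
4 = (4)_5 → 4² = 16

16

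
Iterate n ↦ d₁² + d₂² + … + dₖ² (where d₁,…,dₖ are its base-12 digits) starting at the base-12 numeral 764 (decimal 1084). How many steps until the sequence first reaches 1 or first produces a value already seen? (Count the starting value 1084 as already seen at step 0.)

7

1084 = (7,6,4)_12 → 7² + 6² + 4² = 49 + 36 + 16 = 101
101 = (8,5)_12 → 8² + 5² = 64 + 25 = 89
89 = (7,5)_12 → 7² + 5² = 49 + 25 = 74
74 = (6,2)_12 → 6² + 2² = 36 + 4 = 40
40 = (3,4)_12 → 3² + 4² = 9 + 16 = 25
25 = (2,1)_12 → 2² + 1² = 4 + 1 = 5
5 = (5)_12 → 5² = 25  — 25 repeats.
That took 7 steps.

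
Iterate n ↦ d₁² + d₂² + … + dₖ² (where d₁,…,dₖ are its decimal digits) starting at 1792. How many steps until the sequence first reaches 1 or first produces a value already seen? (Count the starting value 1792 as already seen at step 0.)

15

1792 → 1² + 7² + 9² + 2² = 1 + 49 + 81 + 4 = 135
135 → 1² + 3² + 5² = 1 + 9 + 25 = 35
35 → 3² + 5² = 9 + 25 = 34
34 → 3² + 4² = 9 + 16 = 25
25 → 2² + 5² = 4 + 25 = 29
29 → 2² + 9² = 4 + 81 = 85
85 → 8² + 5² = 64 + 25 = 89
89 → 8² + 9² = 64 + 81 = 145
145 → 1² + 4² + 5² = 1 + 16 + 25 = 42
42 → 4² + 2² = 16 + 4 = 20
20 → 2² + 0² = 4 + 0 = 4
4 → 4² = 16
16 → 1² + 6² = 1 + 36 = 37
37 → 3² + 7² = 9 + 49 = 58
58 → 5² + 8² = 25 + 64 = 89  — 89 repeats.
That took 15 steps.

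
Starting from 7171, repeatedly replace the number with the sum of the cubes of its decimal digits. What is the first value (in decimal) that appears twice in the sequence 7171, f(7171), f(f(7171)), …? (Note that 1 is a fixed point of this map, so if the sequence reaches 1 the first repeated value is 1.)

7171 → 7³ + 1³ + 7³ + 1³ = 343 + 1 + 343 + 1 = 688
688 → 6³ + 8³ + 8³ = 216 + 512 + 512 = 1240
1240 → 1³ + 2³ + 4³ + 0³ = 1 + 8 + 64 + 0 = 73
73 → 7³ + 3³ = 343 + 27 = 370
370 → 3³ + 7³ + 0³ = 27 + 343 + 0 = 370  — 370 already appeared earlier.

370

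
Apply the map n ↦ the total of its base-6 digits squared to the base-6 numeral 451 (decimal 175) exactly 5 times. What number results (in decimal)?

20

175 = (4,5,1)_6 → 4² + 5² + 1² = 16 + 25 + 1 = 42
42 = (1,1,0)_6 → 1² + 1² + 0² = 1 + 1 + 0 = 2
2 = (2)_6 → 2² = 4
4 = (4)_6 → 4² = 16
16 = (2,4)_6 → 2² + 4² = 4 + 16 = 20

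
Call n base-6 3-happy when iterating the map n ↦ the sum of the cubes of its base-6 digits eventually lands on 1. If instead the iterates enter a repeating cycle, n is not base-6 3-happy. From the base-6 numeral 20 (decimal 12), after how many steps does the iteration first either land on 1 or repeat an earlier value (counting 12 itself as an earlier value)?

7

12 = (2,0)_6 → 2³ + 0³ = 8
8 = (1,2)_6 → 1³ + 2³ = 9
9 = (1,3)_6 → 1³ + 3³ = 28
28 = (4,4)_6 → 4³ + 4³ = 128
128 = (3,3,2)_6 → 3³ + 3³ + 2³ = 62
62 = (1,4,2)_6 → 1³ + 4³ + 2³ = 73
73 = (2,0,1)_6 → 2³ + 0³ + 1³ = 9  — 9 repeats.
That took 7 steps.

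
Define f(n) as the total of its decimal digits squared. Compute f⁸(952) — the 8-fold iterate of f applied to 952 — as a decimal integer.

952 → 9² + 5² + 2² = 110
110 → 1² + 1² + 0² = 2
2 → 2² = 4
4 → 4² = 16
16 → 1² + 6² = 37
37 → 3² + 7² = 58
58 → 5² + 8² = 89
89 → 8² + 9² = 145

145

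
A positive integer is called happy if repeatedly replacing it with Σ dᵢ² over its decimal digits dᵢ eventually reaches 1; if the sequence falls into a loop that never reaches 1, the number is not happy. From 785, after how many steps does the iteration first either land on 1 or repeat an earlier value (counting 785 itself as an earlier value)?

785 → 7² + 8² + 5² = 49 + 64 + 25 = 138
138 → 1² + 3² + 8² = 1 + 9 + 64 = 74
74 → 7² + 4² = 49 + 16 = 65
65 → 6² + 5² = 36 + 25 = 61
61 → 6² + 1² = 36 + 1 = 37
37 → 3² + 7² = 9 + 49 = 58
58 → 5² + 8² = 25 + 64 = 89
89 → 8² + 9² = 64 + 81 = 145
145 → 1² + 4² + 5² = 1 + 16 + 25 = 42
42 → 4² + 2² = 16 + 4 = 20
20 → 2² + 0² = 4 + 0 = 4
4 → 4² = 16
16 → 1² + 6² = 1 + 36 = 37  — 37 repeats.
That took 13 steps.

13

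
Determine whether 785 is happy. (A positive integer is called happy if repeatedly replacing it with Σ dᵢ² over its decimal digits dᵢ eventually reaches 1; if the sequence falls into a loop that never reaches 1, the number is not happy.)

not happy

785 → 7² + 8² + 5² = 138
138 → 1² + 3² + 8² = 74
74 → 7² + 4² = 65
65 → 6² + 5² = 61
61 → 6² + 1² = 37
37 → 3² + 7² = 58
58 → 5² + 8² = 89
89 → 8² + 9² = 145
145 → 1² + 4² + 5² = 42
42 → 4² + 2² = 20
20 → 2² + 0² = 4
4 → 4² = 16
16 → 1² + 6² = 37  — 37 already seen; the sequence cycles without reaching 1.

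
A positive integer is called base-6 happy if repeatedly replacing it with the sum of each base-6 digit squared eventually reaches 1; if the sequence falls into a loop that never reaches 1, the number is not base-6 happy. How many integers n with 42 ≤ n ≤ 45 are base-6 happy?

1

42: 42 → 2 → 4 → 16 → 20 → 13 → 5 → 25 → 17 → 29 → 41 → 26 → 20  — not base-6 happy
43: 43 → 3 → 9 → 10 → 17 → 29 → 41 → 26 → 20 → 13 → 5 → 25 → 17  — not base-6 happy
44: 44 → 6 → 1  — base-6 happy
45: 45 → 11 → 26 → 20 → 13 → 5 → 25 → 17 → 29 → 41 → 26  — not base-6 happy
base-6 happy: 44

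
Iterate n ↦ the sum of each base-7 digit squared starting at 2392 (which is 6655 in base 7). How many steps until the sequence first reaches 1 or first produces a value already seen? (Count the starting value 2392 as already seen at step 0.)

2392 = (6,6,5,5)_7 → 122
122 = (2,3,3)_7 → 22
22 = (3,1)_7 → 10
10 = (1,3)_7 → 10  — 10 repeats.
That took 4 steps.

4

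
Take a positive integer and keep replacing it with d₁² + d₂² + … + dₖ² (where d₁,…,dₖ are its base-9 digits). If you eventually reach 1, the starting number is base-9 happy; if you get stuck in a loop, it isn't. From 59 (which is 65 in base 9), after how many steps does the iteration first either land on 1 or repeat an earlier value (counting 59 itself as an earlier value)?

7

59 = (6,5)_9 → 6² + 5² = 61
61 = (6,7)_9 → 6² + 7² = 85
85 = (1,0,4)_9 → 1² + 0² + 4² = 17
17 = (1,8)_9 → 1² + 8² = 65
65 = (7,2)_9 → 7² + 2² = 53
53 = (5,8)_9 → 5² + 8² = 89
89 = (1,0,8)_9 → 1² + 0² + 8² = 65  — 65 repeats.
That took 7 steps.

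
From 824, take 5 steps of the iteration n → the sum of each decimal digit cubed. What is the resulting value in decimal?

251

824 → 8³ + 2³ + 4³ = 584
584 → 5³ + 8³ + 4³ = 701
701 → 7³ + 0³ + 1³ = 344
344 → 3³ + 4³ + 4³ = 155
155 → 1³ + 5³ + 5³ = 251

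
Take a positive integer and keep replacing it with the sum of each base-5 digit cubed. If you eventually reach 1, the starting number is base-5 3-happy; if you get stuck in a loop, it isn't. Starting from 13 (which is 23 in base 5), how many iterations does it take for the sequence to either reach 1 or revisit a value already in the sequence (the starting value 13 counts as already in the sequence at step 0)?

13 = (2,3)_5 → 2³ + 3³ = 35
35 = (1,2,0)_5 → 1³ + 2³ + 0³ = 9
9 = (1,4)_5 → 1³ + 4³ = 65
65 = (2,3,0)_5 → 2³ + 3³ + 0³ = 35  — 35 repeats.
That took 4 steps.

4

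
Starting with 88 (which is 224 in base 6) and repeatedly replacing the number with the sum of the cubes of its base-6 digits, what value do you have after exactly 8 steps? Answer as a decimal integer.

91

88 = (2,2,4)_6 → 2³ + 2³ + 4³ = 80
80 = (2,1,2)_6 → 2³ + 1³ + 2³ = 17
17 = (2,5)_6 → 2³ + 5³ = 133
133 = (3,4,1)_6 → 3³ + 4³ + 1³ = 92
92 = (2,3,2)_6 → 2³ + 3³ + 2³ = 43
43 = (1,1,1)_6 → 1³ + 1³ + 1³ = 3
3 = (3)_6 → 3³ = 27
27 = (4,3)_6 → 4³ + 3³ = 91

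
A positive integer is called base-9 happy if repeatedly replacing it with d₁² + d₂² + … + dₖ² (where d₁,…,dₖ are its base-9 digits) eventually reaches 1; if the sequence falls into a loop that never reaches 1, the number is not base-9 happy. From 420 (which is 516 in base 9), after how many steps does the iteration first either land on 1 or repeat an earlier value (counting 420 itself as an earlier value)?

420 = (5,1,6)_9 → 5² + 1² + 6² = 62
62 = (6,8)_9 → 6² + 8² = 100
100 = (1,2,1)_9 → 1² + 2² + 1² = 6
6 = (6)_9 → 6² = 36
36 = (4,0)_9 → 4² + 0² = 16
16 = (1,7)_9 → 1² + 7² = 50
50 = (5,5)_9 → 5² + 5² = 50  — 50 repeats.
That took 7 steps.

7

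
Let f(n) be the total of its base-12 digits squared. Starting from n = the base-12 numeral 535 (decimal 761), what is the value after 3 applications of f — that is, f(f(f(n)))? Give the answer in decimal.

146

761 = (5,3,5)_12 → 5² + 3² + 5² = 59
59 = (4,11)_12 → 4² + 11² = 137
137 = (11,5)_12 → 11² + 5² = 146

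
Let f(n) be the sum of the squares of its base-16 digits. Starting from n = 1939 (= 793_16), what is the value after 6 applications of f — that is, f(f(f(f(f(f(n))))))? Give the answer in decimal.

1939 = (7,9,3)_16 → 7² + 9² + 3² = 49 + 81 + 9 = 139
139 = (8,11)_16 → 8² + 11² = 64 + 121 = 185
185 = (11,9)_16 → 11² + 9² = 121 + 81 = 202
202 = (12,10)_16 → 12² + 10² = 144 + 100 = 244
244 = (15,4)_16 → 15² + 4² = 225 + 16 = 241
241 = (15,1)_16 → 15² + 1² = 225 + 1 = 226

226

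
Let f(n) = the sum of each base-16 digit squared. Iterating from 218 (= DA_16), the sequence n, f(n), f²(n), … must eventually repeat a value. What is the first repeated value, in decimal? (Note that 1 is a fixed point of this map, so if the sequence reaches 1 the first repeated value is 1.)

169

218 = (13,10)_16 → 13² + 10² = 169 + 100 = 269
269 = (1,0,13)_16 → 1² + 0² + 13² = 1 + 0 + 169 = 170
170 = (10,10)_16 → 10² + 10² = 100 + 100 = 200
200 = (12,8)_16 → 12² + 8² = 144 + 64 = 208
208 = (13,0)_16 → 13² + 0² = 169 + 0 = 169
169 = (10,9)_16 → 10² + 9² = 100 + 81 = 181
181 = (11,5)_16 → 11² + 5² = 121 + 25 = 146
146 = (9,2)_16 → 9² + 2² = 81 + 4 = 85
85 = (5,5)_16 → 5² + 5² = 25 + 25 = 50
50 = (3,2)_16 → 3² + 2² = 9 + 4 = 13
13 = (13)_16 → 13² = 169  — 169 already appeared earlier.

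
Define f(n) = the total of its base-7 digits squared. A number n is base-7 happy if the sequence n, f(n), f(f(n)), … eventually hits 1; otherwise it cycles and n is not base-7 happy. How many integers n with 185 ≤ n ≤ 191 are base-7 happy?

1

185: 185 → 43 → 37 → 29 → 17 → 13 → 37  — not base-7 happy
186: 186 → 50 → 2 → 4 → 16 → 8 → 2  — not base-7 happy
187: 187 → 59 → 11 → 17 → 13 → 37 → 29 → 17  — not base-7 happy
188: 188 → 70 → 10 → 10  — not base-7 happy
189: 189 → 45 → 45  — not base-7 happy
190: 190 → 46 → 52 → 10 → 10  — not base-7 happy
191: 191 → 49 → 1  — base-7 happy
base-7 happy: 191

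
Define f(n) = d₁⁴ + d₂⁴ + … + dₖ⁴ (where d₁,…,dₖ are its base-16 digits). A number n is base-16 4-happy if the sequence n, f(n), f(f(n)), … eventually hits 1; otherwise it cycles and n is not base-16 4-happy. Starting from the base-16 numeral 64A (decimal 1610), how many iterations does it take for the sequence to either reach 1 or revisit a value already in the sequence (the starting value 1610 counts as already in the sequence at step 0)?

1610 = (6,4,10)_16 → 11552
11552 = (2,13,2,0)_16 → 28593
28593 = (6,15,11,1)_16 → 66563
66563 = (1,0,4,0,3)_16 → 338
338 = (1,5,2)_16 → 642
642 = (2,8,2)_16 → 4128
4128 = (1,0,2,0)_16 → 17
17 = (1,1)_16 → 2
2 = (2)_16 → 16
16 = (1,0)_16 → 1  — reached 1.
That took 10 steps.

10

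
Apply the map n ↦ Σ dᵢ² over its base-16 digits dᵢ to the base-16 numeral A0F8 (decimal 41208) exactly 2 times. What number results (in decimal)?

41208 = (10,0,15,8)_16 → 10² + 0² + 15² + 8² = 100 + 0 + 225 + 64 = 389
389 = (1,8,5)_16 → 1² + 8² + 5² = 1 + 64 + 25 = 90

90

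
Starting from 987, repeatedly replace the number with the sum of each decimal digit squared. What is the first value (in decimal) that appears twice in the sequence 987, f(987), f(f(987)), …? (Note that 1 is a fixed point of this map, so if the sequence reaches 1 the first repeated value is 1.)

145

987 → 9² + 8² + 7² = 194
194 → 1² + 9² + 4² = 98
98 → 9² + 8² = 145
145 → 1² + 4² + 5² = 42
42 → 4² + 2² = 20
20 → 2² + 0² = 4
4 → 4² = 16
16 → 1² + 6² = 37
37 → 3² + 7² = 58
58 → 5² + 8² = 89
89 → 8² + 9² = 145  — 145 already appeared earlier.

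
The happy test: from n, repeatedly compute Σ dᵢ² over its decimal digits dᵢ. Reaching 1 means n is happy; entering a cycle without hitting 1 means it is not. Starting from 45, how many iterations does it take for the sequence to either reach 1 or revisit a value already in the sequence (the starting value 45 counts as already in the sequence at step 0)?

45 → 4² + 5² = 41
41 → 4² + 1² = 17
17 → 1² + 7² = 50
50 → 5² + 0² = 25
25 → 2² + 5² = 29
29 → 2² + 9² = 85
85 → 8² + 5² = 89
89 → 8² + 9² = 145
145 → 1² + 4² + 5² = 42
42 → 4² + 2² = 20
20 → 2² + 0² = 4
4 → 4² = 16
16 → 1² + 6² = 37
37 → 3² + 7² = 58
58 → 5² + 8² = 89  — 89 repeats.
That took 15 steps.

15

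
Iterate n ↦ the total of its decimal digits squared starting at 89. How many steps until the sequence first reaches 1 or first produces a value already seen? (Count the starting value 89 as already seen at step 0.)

89 → 145
145 → 42
42 → 20
20 → 4
4 → 16
16 → 37
37 → 58
58 → 89  — 89 repeats.
That took 8 steps.

8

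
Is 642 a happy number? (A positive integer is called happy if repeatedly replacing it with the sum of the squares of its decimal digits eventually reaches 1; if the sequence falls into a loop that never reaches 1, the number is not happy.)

642 → 6² + 4² + 2² = 36 + 16 + 4 = 56
56 → 5² + 6² = 25 + 36 = 61
61 → 6² + 1² = 36 + 1 = 37
37 → 3² + 7² = 9 + 49 = 58
58 → 5² + 8² = 25 + 64 = 89
89 → 8² + 9² = 64 + 81 = 145
145 → 1² + 4² + 5² = 1 + 16 + 25 = 42
42 → 4² + 2² = 16 + 4 = 20
20 → 2² + 0² = 4 + 0 = 4
4 → 4² = 16
16 → 1² + 6² = 1 + 36 = 37  — 37 already seen; the sequence cycles without reaching 1.

not happy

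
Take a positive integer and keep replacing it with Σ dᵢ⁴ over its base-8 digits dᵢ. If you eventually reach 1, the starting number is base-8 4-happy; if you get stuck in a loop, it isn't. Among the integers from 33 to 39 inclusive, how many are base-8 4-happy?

33: 33 → 257 → 257  — not base-8 4-happy
34: 34 → 272 → 272  — not base-8 4-happy
35: 35 → 337 → 642 → 33 → 257 → 257  — not base-8 4-happy
36: 36 → 512 → 1  — base-8 4-happy
37: 37 → 881 → 1923 → 1458 → 2624 → 626 → 1314 → 544 → 257 → 257  — not base-8 4-happy
38: 38 → 1552 → 97 → 258 → 272 → 272  — not base-8 4-happy
39: 39 → 2657 → 883 → 2003 → 2579 → 722 → 114 → 1313 → 529 → 18 → 32 → 256 → 256  — not base-8 4-happy
base-8 4-happy: 36

1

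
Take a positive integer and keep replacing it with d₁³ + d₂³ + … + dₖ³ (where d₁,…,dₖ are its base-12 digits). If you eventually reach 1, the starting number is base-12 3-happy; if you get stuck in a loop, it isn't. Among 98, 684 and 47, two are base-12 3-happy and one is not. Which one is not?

98: 98 → 520 → 434 → 35 → 1339 → 1099 → 1029 → 1073 → 593 → 190 → 1028 → 856 → 1520 → 1728 → 1  — reaches 1 (base-12 3-happy)
684: 684 → 793 → 342 → 288 → 8 → 512 → 755 → 1464 → 1008 → 343 → 415 → 1351 → 1136 → 1855 → 1344 → 793  — repeats 793 (not base-12 3-happy)
47: 47 → 1358 → 862 → 2456 → 638 → 197 → 190 → 1028 → 856 → 1520 → 1728 → 1  — reaches 1 (base-12 3-happy)

684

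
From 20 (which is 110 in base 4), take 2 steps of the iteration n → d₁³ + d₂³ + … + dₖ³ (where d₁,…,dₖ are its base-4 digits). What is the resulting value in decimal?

20 = (1,1,0)_4 → 1³ + 1³ + 0³ = 2
2 = (2)_4 → 2³ = 8

8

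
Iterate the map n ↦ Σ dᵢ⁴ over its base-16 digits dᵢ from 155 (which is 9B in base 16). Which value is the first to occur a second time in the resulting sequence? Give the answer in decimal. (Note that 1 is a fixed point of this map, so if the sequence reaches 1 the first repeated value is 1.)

50707

155 = (9,11)_16 → 9⁴ + 11⁴ = 6561 + 14641 = 21202
21202 = (5,2,13,2)_16 → 5⁴ + 2⁴ + 13⁴ + 2⁴ = 625 + 16 + 28561 + 16 = 29218
29218 = (7,2,2,2)_16 → 7⁴ + 2⁴ + 2⁴ + 2⁴ = 2401 + 16 + 16 + 16 = 2449
2449 = (9,9,1)_16 → 9⁴ + 9⁴ + 1⁴ = 6561 + 6561 + 1 = 13123
13123 = (3,3,4,3)_16 → 3⁴ + 3⁴ + 4⁴ + 3⁴ = 81 + 81 + 256 + 81 = 499
499 = (1,15,3)_16 → 1⁴ + 15⁴ + 3⁴ = 1 + 50625 + 81 = 50707
50707 = (12,6,1,3)_16 → 12⁴ + 6⁴ + 1⁴ + 3⁴ = 20736 + 1296 + 1 + 81 = 22114
22114 = (5,6,6,2)_16 → 5⁴ + 6⁴ + 6⁴ + 2⁴ = 625 + 1296 + 1296 + 16 = 3233
3233 = (12,10,1)_16 → 12⁴ + 10⁴ + 1⁴ = 20736 + 10000 + 1 = 30737
30737 = (7,8,1,1)_16 → 7⁴ + 8⁴ + 1⁴ + 1⁴ = 2401 + 4096 + 1 + 1 = 6499
6499 = (1,9,6,3)_16 → 1⁴ + 9⁴ + 6⁴ + 3⁴ = 1 + 6561 + 1296 + 81 = 7939
7939 = (1,15,0,3)_16 → 1⁴ + 15⁴ + 0⁴ + 3⁴ = 1 + 50625 + 0 + 81 = 50707  — 50707 already appeared earlier.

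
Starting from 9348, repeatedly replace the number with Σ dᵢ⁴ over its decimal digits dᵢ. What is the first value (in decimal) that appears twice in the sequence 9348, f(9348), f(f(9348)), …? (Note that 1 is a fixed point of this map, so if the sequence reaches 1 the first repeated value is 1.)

9348 → 10994
10994 → 13379
13379 → 9125
9125 → 7203
7203 → 2498
2498 → 10929
10929 → 13139
13139 → 6725
6725 → 4338
4338 → 4514
4514 → 1138
1138 → 4179
4179 → 9219
9219 → 13139  — 13139 already appeared earlier.

13139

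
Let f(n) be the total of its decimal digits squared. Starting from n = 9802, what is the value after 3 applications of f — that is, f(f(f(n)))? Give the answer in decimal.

9802 → 9² + 8² + 0² + 2² = 149
149 → 1² + 4² + 9² = 98
98 → 9² + 8² = 145

145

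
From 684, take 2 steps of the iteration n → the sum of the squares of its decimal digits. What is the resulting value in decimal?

38

684 → 116
116 → 38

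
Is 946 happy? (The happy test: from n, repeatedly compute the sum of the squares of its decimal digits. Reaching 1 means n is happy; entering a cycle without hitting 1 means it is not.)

happy

946 → 9² + 4² + 6² = 133
133 → 1² + 3² + 3² = 19
19 → 1² + 9² = 82
82 → 8² + 2² = 68
68 → 6² + 8² = 100
100 → 1² + 0² + 0² = 1  — reached 1.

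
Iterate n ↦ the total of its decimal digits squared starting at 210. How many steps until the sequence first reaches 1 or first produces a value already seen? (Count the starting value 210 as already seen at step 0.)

210 → 5
5 → 25
25 → 29
29 → 85
85 → 89
89 → 145
145 → 42
42 → 20
20 → 4
4 → 16
16 → 37
37 → 58
58 → 89  — 89 repeats.
That took 13 steps.

13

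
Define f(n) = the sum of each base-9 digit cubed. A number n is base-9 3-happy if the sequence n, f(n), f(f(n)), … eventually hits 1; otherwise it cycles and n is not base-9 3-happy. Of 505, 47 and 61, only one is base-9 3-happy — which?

505: 505 → 225 → 351 → 91 → 3 → 27 → 27  — repeats 27 (not base-9 3-happy)
47: 47 → 133 → 469 → 469  — repeats 469 (not base-9 3-happy)
61: 61 → 559 → 729 → 1  — reaches 1 (base-9 3-happy)

61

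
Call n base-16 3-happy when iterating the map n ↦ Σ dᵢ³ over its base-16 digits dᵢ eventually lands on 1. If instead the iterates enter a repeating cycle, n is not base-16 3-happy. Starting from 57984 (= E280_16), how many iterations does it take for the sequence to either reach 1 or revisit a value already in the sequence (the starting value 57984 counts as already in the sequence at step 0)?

9

57984 = (14,2,8,0)_16 → 14³ + 2³ + 8³ + 0³ = 2744 + 8 + 512 + 0 = 3264
3264 = (12,12,0)_16 → 12³ + 12³ + 0³ = 1728 + 1728 + 0 = 3456
3456 = (13,8,0)_16 → 13³ + 8³ + 0³ = 2197 + 512 + 0 = 2709
2709 = (10,9,5)_16 → 10³ + 9³ + 5³ = 1000 + 729 + 125 = 1854
1854 = (7,3,14)_16 → 7³ + 3³ + 14³ = 343 + 27 + 2744 = 3114
3114 = (12,2,10)_16 → 12³ + 2³ + 10³ = 1728 + 8 + 1000 = 2736
2736 = (10,11,0)_16 → 10³ + 11³ + 0³ = 1000 + 1331 + 0 = 2331
2331 = (9,1,11)_16 → 9³ + 1³ + 11³ = 729 + 1 + 1331 = 2061
2061 = (8,0,13)_16 → 8³ + 0³ + 13³ = 512 + 0 + 2197 = 2709  — 2709 repeats.
That took 9 steps.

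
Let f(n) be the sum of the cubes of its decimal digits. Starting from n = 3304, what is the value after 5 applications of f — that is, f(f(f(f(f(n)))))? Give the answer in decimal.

3304 → 3³ + 3³ + 0³ + 4³ = 27 + 27 + 0 + 64 = 118
118 → 1³ + 1³ + 8³ = 1 + 1 + 512 = 514
514 → 5³ + 1³ + 4³ = 125 + 1 + 64 = 190
190 → 1³ + 9³ + 0³ = 1 + 729 + 0 = 730
730 → 7³ + 3³ + 0³ = 343 + 27 + 0 = 370

370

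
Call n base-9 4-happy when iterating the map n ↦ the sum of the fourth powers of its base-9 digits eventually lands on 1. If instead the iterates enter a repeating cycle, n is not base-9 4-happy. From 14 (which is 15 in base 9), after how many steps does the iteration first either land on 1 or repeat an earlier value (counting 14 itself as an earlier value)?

14 = (1,5)_9 → 1⁴ + 5⁴ = 1 + 625 = 626
626 = (7,6,5)_9 → 7⁴ + 6⁴ + 5⁴ = 2401 + 1296 + 625 = 4322
4322 = (5,8,3,2)_9 → 5⁴ + 8⁴ + 3⁴ + 2⁴ = 625 + 4096 + 81 + 16 = 4818
4818 = (6,5,4,3)_9 → 6⁴ + 5⁴ + 4⁴ + 3⁴ = 1296 + 625 + 256 + 81 = 2258
2258 = (3,0,7,8)_9 → 3⁴ + 0⁴ + 7⁴ + 8⁴ = 81 + 0 + 2401 + 4096 = 6578
6578 = (1,0,0,1,8)_9 → 1⁴ + 0⁴ + 0⁴ + 1⁴ + 8⁴ = 1 + 0 + 0 + 1 + 4096 = 4098
4098 = (5,5,5,3)_9 → 5⁴ + 5⁴ + 5⁴ + 3⁴ = 625 + 625 + 625 + 81 = 1956
1956 = (2,6,1,3)_9 → 2⁴ + 6⁴ + 1⁴ + 3⁴ = 16 + 1296 + 1 + 81 = 1394
1394 = (1,8,1,8)_9 → 1⁴ + 8⁴ + 1⁴ + 8⁴ = 1 + 4096 + 1 + 4096 = 8194
8194 = (1,2,2,1,4)_9 → 1⁴ + 2⁴ + 2⁴ + 1⁴ + 4⁴ = 1 + 16 + 16 + 1 + 256 = 290
290 = (3,5,2)_9 → 3⁴ + 5⁴ + 2⁴ = 81 + 625 + 16 = 722
722 = (8,8,2)_9 → 8⁴ + 8⁴ + 2⁴ = 4096 + 4096 + 16 = 8208
8208 = (1,2,2,3,0)_9 → 1⁴ + 2⁴ + 2⁴ + 3⁴ + 0⁴ = 1 + 16 + 16 + 81 + 0 = 114
114 = (1,3,6)_9 → 1⁴ + 3⁴ + 6⁴ = 1 + 81 + 1296 = 1378
1378 = (1,8,0,1)_9 → 1⁴ + 8⁴ + 0⁴ + 1⁴ = 1 + 4096 + 0 + 1 = 4098  — 4098 repeats.
That took 15 steps.

15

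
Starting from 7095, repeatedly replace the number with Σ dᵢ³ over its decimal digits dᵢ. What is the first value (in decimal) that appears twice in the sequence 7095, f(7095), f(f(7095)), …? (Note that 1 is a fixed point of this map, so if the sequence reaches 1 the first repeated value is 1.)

153

7095 → 7³ + 0³ + 9³ + 5³ = 1197
1197 → 1³ + 1³ + 9³ + 7³ = 1074
1074 → 1³ + 0³ + 7³ + 4³ = 408
408 → 4³ + 0³ + 8³ = 576
576 → 5³ + 7³ + 6³ = 684
684 → 6³ + 8³ + 4³ = 792
792 → 7³ + 9³ + 2³ = 1080
1080 → 1³ + 0³ + 8³ + 0³ = 513
513 → 5³ + 1³ + 3³ = 153
153 → 1³ + 5³ + 3³ = 153  — 153 already appeared earlier.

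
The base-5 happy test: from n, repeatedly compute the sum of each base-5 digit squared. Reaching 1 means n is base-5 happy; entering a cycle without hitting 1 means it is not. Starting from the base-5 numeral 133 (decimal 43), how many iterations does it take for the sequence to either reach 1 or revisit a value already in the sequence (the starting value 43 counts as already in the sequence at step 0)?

43 = (1,3,3)_5 → 1² + 3² + 3² = 1 + 9 + 9 = 19
19 = (3,4)_5 → 3² + 4² = 9 + 16 = 25
25 = (1,0,0)_5 → 1² + 0² + 0² = 1 + 0 + 0 = 1  — reached 1.
That took 3 steps.

3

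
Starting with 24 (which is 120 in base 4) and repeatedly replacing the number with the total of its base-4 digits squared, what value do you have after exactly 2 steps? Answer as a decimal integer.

24 = (1,2,0)_4 → 1² + 2² + 0² = 1 + 4 + 0 = 5
5 = (1,1)_4 → 1² + 1² = 1 + 1 = 2

2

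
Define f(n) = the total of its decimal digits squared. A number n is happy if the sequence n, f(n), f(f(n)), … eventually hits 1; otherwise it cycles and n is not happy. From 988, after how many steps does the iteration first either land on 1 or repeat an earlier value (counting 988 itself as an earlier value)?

988 → 9² + 8² + 8² = 81 + 64 + 64 = 209
209 → 2² + 0² + 9² = 4 + 0 + 81 = 85
85 → 8² + 5² = 64 + 25 = 89
89 → 8² + 9² = 64 + 81 = 145
145 → 1² + 4² + 5² = 1 + 16 + 25 = 42
42 → 4² + 2² = 16 + 4 = 20
20 → 2² + 0² = 4 + 0 = 4
4 → 4² = 16
16 → 1² + 6² = 1 + 36 = 37
37 → 3² + 7² = 9 + 49 = 58
58 → 5² + 8² = 25 + 64 = 89  — 89 repeats.
That took 11 steps.

11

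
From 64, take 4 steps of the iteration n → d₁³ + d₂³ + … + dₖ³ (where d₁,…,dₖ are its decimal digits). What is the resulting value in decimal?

64 → 280
280 → 520
520 → 133
133 → 55

55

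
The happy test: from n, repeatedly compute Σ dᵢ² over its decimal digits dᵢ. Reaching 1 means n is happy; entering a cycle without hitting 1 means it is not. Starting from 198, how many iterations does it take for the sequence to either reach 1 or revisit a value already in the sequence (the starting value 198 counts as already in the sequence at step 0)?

198 → 1² + 9² + 8² = 146
146 → 1² + 4² + 6² = 53
53 → 5² + 3² = 34
34 → 3² + 4² = 25
25 → 2² + 5² = 29
29 → 2² + 9² = 85
85 → 8² + 5² = 89
89 → 8² + 9² = 145
145 → 1² + 4² + 5² = 42
42 → 4² + 2² = 20
20 → 2² + 0² = 4
4 → 4² = 16
16 → 1² + 6² = 37
37 → 3² + 7² = 58
58 → 5² + 8² = 89  — 89 repeats.
That took 15 steps.

15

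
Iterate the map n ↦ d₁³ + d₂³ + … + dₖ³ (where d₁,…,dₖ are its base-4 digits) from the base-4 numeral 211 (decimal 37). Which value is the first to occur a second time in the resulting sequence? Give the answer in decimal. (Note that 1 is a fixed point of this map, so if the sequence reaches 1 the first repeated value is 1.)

1

37 = (2,1,1)_4 → 2³ + 1³ + 1³ = 10
10 = (2,2)_4 → 2³ + 2³ = 16
16 = (1,0,0)_4 → 1³ + 0³ + 0³ = 1  — reached the fixed point 1.
1 → 1, so 1 is the first repeated value.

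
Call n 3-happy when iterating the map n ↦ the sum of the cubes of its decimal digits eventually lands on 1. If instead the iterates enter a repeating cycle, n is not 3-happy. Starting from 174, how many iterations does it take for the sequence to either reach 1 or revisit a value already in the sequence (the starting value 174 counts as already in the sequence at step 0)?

174 → 1³ + 7³ + 4³ = 408
408 → 4³ + 0³ + 8³ = 576
576 → 5³ + 7³ + 6³ = 684
684 → 6³ + 8³ + 4³ = 792
792 → 7³ + 9³ + 2³ = 1080
1080 → 1³ + 0³ + 8³ + 0³ = 513
513 → 5³ + 1³ + 3³ = 153
153 → 1³ + 5³ + 3³ = 153  — 153 repeats.
That took 8 steps.

8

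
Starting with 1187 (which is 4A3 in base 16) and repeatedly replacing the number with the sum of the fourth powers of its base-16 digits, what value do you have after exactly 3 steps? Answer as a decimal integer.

643

1187 = (4,10,3)_16 → 4⁴ + 10⁴ + 3⁴ = 256 + 10000 + 81 = 10337
10337 = (2,8,6,1)_16 → 2⁴ + 8⁴ + 6⁴ + 1⁴ = 16 + 4096 + 1296 + 1 = 5409
5409 = (1,5,2,1)_16 → 1⁴ + 5⁴ + 2⁴ + 1⁴ = 1 + 625 + 16 + 1 = 643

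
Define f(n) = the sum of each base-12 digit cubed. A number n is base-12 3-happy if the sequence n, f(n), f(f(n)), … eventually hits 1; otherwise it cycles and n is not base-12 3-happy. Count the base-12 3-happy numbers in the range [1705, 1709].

1705: 1705 → 2332 → 137 → 1456 → 1065 → 1136 → 1855 → 1344 → 793 → 342 → 288 → 8 → 512 → 755 → 1464 → 1008 → 343 → 415 → 1351 → 1136  — not base-12 3-happy
1706: 1706 → 2339 → 1404 → 1458 → 1217 → 762 → 368 → 736 → 190 → 1028 → 856 → 1520 → 1728 → 1  — base-12 3-happy
1707: 1707 → 2358 → 345 → 801 → 1070 → 476 → 566 → 1366 → 1854 → 1217 → 762 → 368 → 736 → 190 → 1028 → 856 → 1520 → 1728 → 1  — base-12 3-happy
1708: 1708 → 2395 → 751 → 476 → 566 → 1366 → 1854 → 1217 → 762 → 368 → 736 → 190 → 1028 → 856 → 1520 → 1728 → 1  — base-12 3-happy
1709: 1709 → 2456 → 638 → 197 → 190 → 1028 → 856 → 1520 → 1728 → 1  — base-12 3-happy
base-12 3-happy: 1706, 1707, 1708, 1709

4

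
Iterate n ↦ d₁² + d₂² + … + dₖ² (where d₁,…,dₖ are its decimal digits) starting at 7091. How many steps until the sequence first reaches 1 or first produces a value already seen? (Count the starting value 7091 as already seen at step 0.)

12

7091 → 7² + 0² + 9² + 1² = 49 + 0 + 81 + 1 = 131
131 → 1² + 3² + 1² = 1 + 9 + 1 = 11
11 → 1² + 1² = 1 + 1 = 2
2 → 2² = 4
4 → 4² = 16
16 → 1² + 6² = 1 + 36 = 37
37 → 3² + 7² = 9 + 49 = 58
58 → 5² + 8² = 25 + 64 = 89
89 → 8² + 9² = 64 + 81 = 145
145 → 1² + 4² + 5² = 1 + 16 + 25 = 42
42 → 4² + 2² = 16 + 4 = 20
20 → 2² + 0² = 4 + 0 = 4  — 4 repeats.
That took 12 steps.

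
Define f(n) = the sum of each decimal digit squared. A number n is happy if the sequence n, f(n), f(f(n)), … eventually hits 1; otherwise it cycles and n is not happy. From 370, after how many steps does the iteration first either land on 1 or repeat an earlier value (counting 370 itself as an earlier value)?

370 → 3² + 7² + 0² = 58
58 → 5² + 8² = 89
89 → 8² + 9² = 145
145 → 1² + 4² + 5² = 42
42 → 4² + 2² = 20
20 → 2² + 0² = 4
4 → 4² = 16
16 → 1² + 6² = 37
37 → 3² + 7² = 58  — 58 repeats.
That took 9 steps.

9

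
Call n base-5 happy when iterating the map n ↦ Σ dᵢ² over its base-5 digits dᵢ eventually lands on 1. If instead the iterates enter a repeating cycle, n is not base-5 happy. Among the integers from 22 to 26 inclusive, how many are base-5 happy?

22: 22 → 20 → 16 → 10 → 4 → 16  (repeats 16)
23: 23 → 25 → 1  (reaches 1)
24: 24 → 32 → 6 → 2 → 4 → 16 → 10 → 4  (repeats 4)
25: 25 → 1  (reaches 1)
26: 26 → 2 → 4 → 16 → 10 → 4  (repeats 4)
base-5 happy: 23, 25

2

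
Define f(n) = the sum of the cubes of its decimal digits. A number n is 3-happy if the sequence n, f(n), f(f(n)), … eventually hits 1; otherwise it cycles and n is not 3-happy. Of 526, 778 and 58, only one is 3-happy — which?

526: 526 → 349 → 820 → 520 → 133 → 55 → 250 → 133  — repeats 133 (not 3-happy)
778: 778 → 1198 → 1243 → 100 → 1  — reaches 1 (3-happy)
58: 58 → 637 → 586 → 853 → 664 → 496 → 1009 → 730 → 370 → 370  — repeats 370 (not 3-happy)

778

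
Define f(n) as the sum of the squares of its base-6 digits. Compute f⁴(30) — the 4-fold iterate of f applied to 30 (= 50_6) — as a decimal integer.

30 = (5,0)_6 → 5² + 0² = 25
25 = (4,1)_6 → 4² + 1² = 17
17 = (2,5)_6 → 2² + 5² = 29
29 = (4,5)_6 → 4² + 5² = 41

41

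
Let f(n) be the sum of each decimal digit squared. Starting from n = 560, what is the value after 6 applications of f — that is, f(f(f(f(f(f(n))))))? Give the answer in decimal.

42

560 → 61
61 → 37
37 → 58
58 → 89
89 → 145
145 → 42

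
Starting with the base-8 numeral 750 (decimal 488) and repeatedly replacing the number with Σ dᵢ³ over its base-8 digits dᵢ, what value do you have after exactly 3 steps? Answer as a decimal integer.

586

488 = (7,5,0)_8 → 7³ + 5³ + 0³ = 343 + 125 + 0 = 468
468 = (7,2,4)_8 → 7³ + 2³ + 4³ = 343 + 8 + 64 = 415
415 = (6,3,7)_8 → 6³ + 3³ + 7³ = 216 + 27 + 343 = 586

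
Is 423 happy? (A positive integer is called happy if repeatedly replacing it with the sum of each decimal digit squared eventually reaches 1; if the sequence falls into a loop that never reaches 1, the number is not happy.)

not happy

423 → 4² + 2² + 3² = 16 + 4 + 9 = 29
29 → 2² + 9² = 4 + 81 = 85
85 → 8² + 5² = 64 + 25 = 89
89 → 8² + 9² = 64 + 81 = 145
145 → 1² + 4² + 5² = 1 + 16 + 25 = 42
42 → 4² + 2² = 16 + 4 = 20
20 → 2² + 0² = 4 + 0 = 4
4 → 4² = 16
16 → 1² + 6² = 1 + 36 = 37
37 → 3² + 7² = 9 + 49 = 58
58 → 5² + 8² = 25 + 64 = 89  — 89 already seen; the sequence cycles without reaching 1.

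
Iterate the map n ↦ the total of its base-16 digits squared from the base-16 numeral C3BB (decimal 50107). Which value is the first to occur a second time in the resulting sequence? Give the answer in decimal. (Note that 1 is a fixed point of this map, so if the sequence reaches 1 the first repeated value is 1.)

169

50107 = (12,3,11,11)_16 → 12² + 3² + 11² + 11² = 144 + 9 + 121 + 121 = 395
395 = (1,8,11)_16 → 1² + 8² + 11² = 1 + 64 + 121 = 186
186 = (11,10)_16 → 11² + 10² = 121 + 100 = 221
221 = (13,13)_16 → 13² + 13² = 169 + 169 = 338
338 = (1,5,2)_16 → 1² + 5² + 2² = 1 + 25 + 4 = 30
30 = (1,14)_16 → 1² + 14² = 1 + 196 = 197
197 = (12,5)_16 → 12² + 5² = 144 + 25 = 169
169 = (10,9)_16 → 10² + 9² = 100 + 81 = 181
181 = (11,5)_16 → 11² + 5² = 121 + 25 = 146
146 = (9,2)_16 → 9² + 2² = 81 + 4 = 85
85 = (5,5)_16 → 5² + 5² = 25 + 25 = 50
50 = (3,2)_16 → 3² + 2² = 9 + 4 = 13
13 = (13)_16 → 13² = 169  — 169 already appeared earlier.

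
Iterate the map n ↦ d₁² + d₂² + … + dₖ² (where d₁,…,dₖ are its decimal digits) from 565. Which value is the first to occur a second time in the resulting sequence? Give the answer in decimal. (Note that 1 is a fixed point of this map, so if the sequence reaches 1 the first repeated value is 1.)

1

565 → 5² + 6² + 5² = 25 + 36 + 25 = 86
86 → 8² + 6² = 64 + 36 = 100
100 → 1² + 0² + 0² = 1 + 0 + 0 = 1  — reached the fixed point 1.
1 → 1, so 1 is the first repeated value.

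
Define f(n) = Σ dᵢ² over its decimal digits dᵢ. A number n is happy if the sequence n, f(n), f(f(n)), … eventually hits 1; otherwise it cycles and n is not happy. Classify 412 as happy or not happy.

412 → 4² + 1² + 2² = 21
21 → 2² + 1² = 5
5 → 5² = 25
25 → 2² + 5² = 29
29 → 2² + 9² = 85
85 → 8² + 5² = 89
89 → 8² + 9² = 145
145 → 1² + 4² + 5² = 42
42 → 4² + 2² = 20
20 → 2² + 0² = 4
4 → 4² = 16
16 → 1² + 6² = 37
37 → 3² + 7² = 58
58 → 5² + 8² = 89  — 89 already seen; the sequence cycles without reaching 1.

not happy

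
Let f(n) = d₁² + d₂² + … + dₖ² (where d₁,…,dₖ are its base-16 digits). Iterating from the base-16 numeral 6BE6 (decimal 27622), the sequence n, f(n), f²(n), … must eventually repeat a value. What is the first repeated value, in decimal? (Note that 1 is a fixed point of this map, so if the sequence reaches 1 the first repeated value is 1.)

27622 = (6,11,14,6)_16 → 6² + 11² + 14² + 6² = 389
389 = (1,8,5)_16 → 1² + 8² + 5² = 90
90 = (5,10)_16 → 5² + 10² = 125
125 = (7,13)_16 → 7² + 13² = 218
218 = (13,10)_16 → 13² + 10² = 269
269 = (1,0,13)_16 → 1² + 0² + 13² = 170
170 = (10,10)_16 → 10² + 10² = 200
200 = (12,8)_16 → 12² + 8² = 208
208 = (13,0)_16 → 13² + 0² = 169
169 = (10,9)_16 → 10² + 9² = 181
181 = (11,5)_16 → 11² + 5² = 146
146 = (9,2)_16 → 9² + 2² = 85
85 = (5,5)_16 → 5² + 5² = 50
50 = (3,2)_16 → 3² + 2² = 13
13 = (13)_16 → 13² = 169  — 169 already appeared earlier.

169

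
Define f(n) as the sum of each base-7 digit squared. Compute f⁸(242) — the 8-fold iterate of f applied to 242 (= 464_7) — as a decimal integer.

242 = (4,6,4)_7 → 4² + 6² + 4² = 16 + 36 + 16 = 68
68 = (1,2,5)_7 → 1² + 2² + 5² = 1 + 4 + 25 = 30
30 = (4,2)_7 → 4² + 2² = 16 + 4 = 20
20 = (2,6)_7 → 2² + 6² = 4 + 36 = 40
40 = (5,5)_7 → 5² + 5² = 25 + 25 = 50
50 = (1,0,1)_7 → 1² + 0² + 1² = 1 + 0 + 1 = 2
2 = (2)_7 → 2² = 4
4 = (4)_7 → 4² = 16

16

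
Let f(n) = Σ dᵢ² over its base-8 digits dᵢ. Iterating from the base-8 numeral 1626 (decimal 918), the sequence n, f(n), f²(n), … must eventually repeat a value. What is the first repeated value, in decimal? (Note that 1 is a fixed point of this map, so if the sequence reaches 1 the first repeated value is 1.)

1

918 = (1,6,2,6)_8 → 1² + 6² + 2² + 6² = 77
77 = (1,1,5)_8 → 1² + 1² + 5² = 27
27 = (3,3)_8 → 3² + 3² = 18
18 = (2,2)_8 → 2² + 2² = 8
8 = (1,0)_8 → 1² + 0² = 1  — reached the fixed point 1.
1 → 1, so 1 is the first repeated value.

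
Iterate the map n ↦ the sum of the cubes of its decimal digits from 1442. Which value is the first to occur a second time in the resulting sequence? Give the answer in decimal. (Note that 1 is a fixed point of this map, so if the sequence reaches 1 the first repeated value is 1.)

1442 → 1³ + 4³ + 4³ + 2³ = 1 + 64 + 64 + 8 = 137
137 → 1³ + 3³ + 7³ = 1 + 27 + 343 = 371
371 → 3³ + 7³ + 1³ = 27 + 343 + 1 = 371  — 371 already appeared earlier.

371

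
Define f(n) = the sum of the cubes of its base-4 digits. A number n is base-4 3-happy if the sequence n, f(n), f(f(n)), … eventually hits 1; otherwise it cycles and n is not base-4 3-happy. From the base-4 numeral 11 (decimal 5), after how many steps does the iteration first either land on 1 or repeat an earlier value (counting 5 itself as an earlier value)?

3

5 = (1,1)_4 → 1³ + 1³ = 1 + 1 = 2
2 = (2)_4 → 2³ = 8
8 = (2,0)_4 → 2³ + 0³ = 8 + 0 = 8  — 8 repeats.
That took 3 steps.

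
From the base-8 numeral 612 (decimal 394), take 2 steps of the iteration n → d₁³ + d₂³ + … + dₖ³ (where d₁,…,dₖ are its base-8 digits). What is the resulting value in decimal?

92

394 = (6,1,2)_8 → 6³ + 1³ + 2³ = 216 + 1 + 8 = 225
225 = (3,4,1)_8 → 3³ + 4³ + 1³ = 27 + 64 + 1 = 92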